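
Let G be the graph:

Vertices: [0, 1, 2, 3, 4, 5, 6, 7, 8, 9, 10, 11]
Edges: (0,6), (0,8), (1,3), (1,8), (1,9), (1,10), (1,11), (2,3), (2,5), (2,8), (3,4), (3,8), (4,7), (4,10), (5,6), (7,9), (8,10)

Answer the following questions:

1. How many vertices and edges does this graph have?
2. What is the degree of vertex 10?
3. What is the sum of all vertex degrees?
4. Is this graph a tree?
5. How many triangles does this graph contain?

Count: 12 vertices, 17 edges.
Vertex 10 has neighbors [1, 4, 8], degree = 3.
Handshaking lemma: 2 * 17 = 34.
A tree on 12 vertices has 11 edges. This graph has 17 edges (6 extra). Not a tree.
Number of triangles = 3.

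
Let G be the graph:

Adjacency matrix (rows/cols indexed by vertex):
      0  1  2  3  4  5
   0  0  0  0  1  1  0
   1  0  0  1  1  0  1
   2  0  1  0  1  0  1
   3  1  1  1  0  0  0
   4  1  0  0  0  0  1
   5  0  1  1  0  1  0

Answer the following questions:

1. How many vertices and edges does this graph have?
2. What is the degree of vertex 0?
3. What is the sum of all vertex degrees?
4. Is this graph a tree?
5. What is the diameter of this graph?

Count: 6 vertices, 8 edges.
Vertex 0 has neighbors [3, 4], degree = 2.
Handshaking lemma: 2 * 8 = 16.
A tree on 6 vertices has 5 edges. This graph has 8 edges (3 extra). Not a tree.
Diameter (longest shortest path) = 2.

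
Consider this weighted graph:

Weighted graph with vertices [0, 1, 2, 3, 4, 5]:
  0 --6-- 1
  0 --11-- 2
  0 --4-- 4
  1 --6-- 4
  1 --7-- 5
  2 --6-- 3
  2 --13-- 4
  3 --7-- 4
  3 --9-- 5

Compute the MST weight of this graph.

Applying Kruskal's algorithm (sort edges by weight, add if no cycle):
  Add (0,4) w=4
  Add (0,1) w=6
  Skip (1,4) w=6 (creates cycle)
  Add (2,3) w=6
  Add (1,5) w=7
  Add (3,4) w=7
  Skip (3,5) w=9 (creates cycle)
  Skip (0,2) w=11 (creates cycle)
  Skip (2,4) w=13 (creates cycle)
MST weight = 30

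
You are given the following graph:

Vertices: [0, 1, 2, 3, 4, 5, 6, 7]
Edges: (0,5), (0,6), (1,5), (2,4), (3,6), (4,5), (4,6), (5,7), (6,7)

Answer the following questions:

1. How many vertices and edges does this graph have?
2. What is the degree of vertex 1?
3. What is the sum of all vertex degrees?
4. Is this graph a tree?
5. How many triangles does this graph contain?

Count: 8 vertices, 9 edges.
Vertex 1 has neighbors [5], degree = 1.
Handshaking lemma: 2 * 9 = 18.
A tree on 8 vertices has 7 edges. This graph has 9 edges (2 extra). Not a tree.
Number of triangles = 0.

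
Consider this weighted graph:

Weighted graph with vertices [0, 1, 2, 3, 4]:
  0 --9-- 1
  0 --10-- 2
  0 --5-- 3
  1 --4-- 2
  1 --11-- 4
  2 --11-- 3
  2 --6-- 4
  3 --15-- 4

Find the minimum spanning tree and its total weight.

Applying Kruskal's algorithm (sort edges by weight, add if no cycle):
  Add (1,2) w=4
  Add (0,3) w=5
  Add (2,4) w=6
  Add (0,1) w=9
  Skip (0,2) w=10 (creates cycle)
  Skip (1,4) w=11 (creates cycle)
  Skip (2,3) w=11 (creates cycle)
  Skip (3,4) w=15 (creates cycle)
MST weight = 24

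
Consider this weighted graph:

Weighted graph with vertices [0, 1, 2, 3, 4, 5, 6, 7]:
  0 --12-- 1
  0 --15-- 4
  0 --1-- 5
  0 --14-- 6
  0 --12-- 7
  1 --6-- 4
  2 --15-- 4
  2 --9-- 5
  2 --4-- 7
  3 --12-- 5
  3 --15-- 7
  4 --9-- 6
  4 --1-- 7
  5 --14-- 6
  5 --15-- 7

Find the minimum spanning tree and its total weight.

Applying Kruskal's algorithm (sort edges by weight, add if no cycle):
  Add (0,5) w=1
  Add (4,7) w=1
  Add (2,7) w=4
  Add (1,4) w=6
  Add (2,5) w=9
  Add (4,6) w=9
  Skip (0,7) w=12 (creates cycle)
  Skip (0,1) w=12 (creates cycle)
  Add (3,5) w=12
  Skip (0,6) w=14 (creates cycle)
  Skip (5,6) w=14 (creates cycle)
  Skip (0,4) w=15 (creates cycle)
  Skip (2,4) w=15 (creates cycle)
  Skip (3,7) w=15 (creates cycle)
  Skip (5,7) w=15 (creates cycle)
MST weight = 42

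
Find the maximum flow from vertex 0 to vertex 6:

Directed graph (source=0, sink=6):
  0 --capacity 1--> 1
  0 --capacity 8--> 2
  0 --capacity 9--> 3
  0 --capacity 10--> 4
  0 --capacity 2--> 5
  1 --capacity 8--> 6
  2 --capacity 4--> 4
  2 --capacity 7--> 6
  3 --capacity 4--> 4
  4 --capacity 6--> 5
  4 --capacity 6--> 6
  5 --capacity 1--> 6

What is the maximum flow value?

Computing max flow:
  Flow on (0->1): 1/1
  Flow on (0->2): 7/8
  Flow on (0->3): 4/9
  Flow on (0->4): 3/10
  Flow on (1->6): 1/8
  Flow on (2->6): 7/7
  Flow on (3->4): 4/4
  Flow on (4->5): 1/6
  Flow on (4->6): 6/6
  Flow on (5->6): 1/1
Maximum flow = 15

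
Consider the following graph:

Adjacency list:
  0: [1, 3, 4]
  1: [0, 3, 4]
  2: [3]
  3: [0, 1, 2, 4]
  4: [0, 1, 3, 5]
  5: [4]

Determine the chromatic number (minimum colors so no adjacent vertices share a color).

The graph has a maximum clique of size 4 (lower bound on chromatic number).
A valid 4-coloring: {0: 2, 1: 3, 2: 1, 3: 0, 4: 1, 5: 0}.
Chromatic number = 4.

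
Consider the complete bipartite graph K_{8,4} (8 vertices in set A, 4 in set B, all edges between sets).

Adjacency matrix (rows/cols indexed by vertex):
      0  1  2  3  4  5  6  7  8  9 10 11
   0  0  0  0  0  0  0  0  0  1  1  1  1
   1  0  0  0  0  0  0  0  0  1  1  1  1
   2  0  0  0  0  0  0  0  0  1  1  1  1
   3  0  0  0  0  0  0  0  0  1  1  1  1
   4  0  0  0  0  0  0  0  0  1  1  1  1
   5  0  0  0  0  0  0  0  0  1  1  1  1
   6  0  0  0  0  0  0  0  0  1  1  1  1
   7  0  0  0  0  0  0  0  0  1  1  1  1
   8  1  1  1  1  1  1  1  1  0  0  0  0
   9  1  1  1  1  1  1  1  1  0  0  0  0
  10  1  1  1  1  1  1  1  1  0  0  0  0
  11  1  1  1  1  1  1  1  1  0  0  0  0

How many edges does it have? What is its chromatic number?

K_{8,4} has 8 * 4 = 32 edges.
Bipartite graphs have chromatic number 2 (color each partition differently).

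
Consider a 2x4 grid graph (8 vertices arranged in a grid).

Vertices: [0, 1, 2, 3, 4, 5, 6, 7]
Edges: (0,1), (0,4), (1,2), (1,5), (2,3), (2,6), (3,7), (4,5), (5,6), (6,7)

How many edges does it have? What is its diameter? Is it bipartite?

A 2x4 grid has 4 vertical edges and 6 horizontal edges.
Total edges = 4 + 6 = 10.
Diameter = (2-1) + (4-1) = 4 (corner to opposite corner).
Grid graphs are bipartite (checkerboard coloring).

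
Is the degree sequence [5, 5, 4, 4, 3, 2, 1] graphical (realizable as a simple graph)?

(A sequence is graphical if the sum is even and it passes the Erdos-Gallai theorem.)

Sum of degrees = 24. Sum is even and passes Erdos-Gallai. The sequence IS graphical.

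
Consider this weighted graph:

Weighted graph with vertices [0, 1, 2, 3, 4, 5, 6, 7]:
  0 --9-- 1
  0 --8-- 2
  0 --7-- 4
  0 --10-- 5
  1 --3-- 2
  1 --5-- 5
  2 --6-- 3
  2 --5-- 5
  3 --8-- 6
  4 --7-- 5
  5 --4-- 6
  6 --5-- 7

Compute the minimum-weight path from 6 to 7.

Using Dijkstra's algorithm from vertex 6:
Shortest path: 6 -> 7
Total weight: 5 = 5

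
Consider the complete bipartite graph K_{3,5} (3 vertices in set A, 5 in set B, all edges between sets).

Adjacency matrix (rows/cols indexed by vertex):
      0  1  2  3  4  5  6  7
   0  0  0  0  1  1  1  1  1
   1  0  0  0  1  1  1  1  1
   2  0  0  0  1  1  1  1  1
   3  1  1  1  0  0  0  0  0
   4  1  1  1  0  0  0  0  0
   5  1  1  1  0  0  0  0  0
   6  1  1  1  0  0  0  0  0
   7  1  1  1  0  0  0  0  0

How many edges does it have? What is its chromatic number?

K_{3,5} has 3 * 5 = 15 edges.
Bipartite graphs have chromatic number 2 (color each partition differently).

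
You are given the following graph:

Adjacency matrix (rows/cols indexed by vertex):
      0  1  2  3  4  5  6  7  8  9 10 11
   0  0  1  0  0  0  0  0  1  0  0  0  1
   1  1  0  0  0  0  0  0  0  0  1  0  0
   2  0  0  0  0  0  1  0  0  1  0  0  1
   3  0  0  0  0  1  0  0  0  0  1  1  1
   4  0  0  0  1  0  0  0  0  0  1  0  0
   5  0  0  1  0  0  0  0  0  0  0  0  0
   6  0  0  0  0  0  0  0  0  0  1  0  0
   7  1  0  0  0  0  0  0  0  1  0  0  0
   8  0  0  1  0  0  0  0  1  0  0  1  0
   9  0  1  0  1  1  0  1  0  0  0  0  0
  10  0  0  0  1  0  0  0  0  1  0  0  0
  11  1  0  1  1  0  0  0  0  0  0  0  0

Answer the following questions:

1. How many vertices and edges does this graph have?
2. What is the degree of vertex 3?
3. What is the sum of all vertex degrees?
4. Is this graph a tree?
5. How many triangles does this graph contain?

Count: 12 vertices, 15 edges.
Vertex 3 has neighbors [4, 9, 10, 11], degree = 4.
Handshaking lemma: 2 * 15 = 30.
A tree on 12 vertices has 11 edges. This graph has 15 edges (4 extra). Not a tree.
Number of triangles = 1.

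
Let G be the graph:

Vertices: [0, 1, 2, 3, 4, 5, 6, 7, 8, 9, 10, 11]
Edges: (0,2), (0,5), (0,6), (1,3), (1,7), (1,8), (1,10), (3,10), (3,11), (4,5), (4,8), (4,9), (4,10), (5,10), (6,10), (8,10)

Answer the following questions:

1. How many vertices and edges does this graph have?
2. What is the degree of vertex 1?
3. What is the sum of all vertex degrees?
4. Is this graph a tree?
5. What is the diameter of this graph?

Count: 12 vertices, 16 edges.
Vertex 1 has neighbors [3, 7, 8, 10], degree = 4.
Handshaking lemma: 2 * 16 = 32.
A tree on 12 vertices has 11 edges. This graph has 16 edges (5 extra). Not a tree.
Diameter (longest shortest path) = 5.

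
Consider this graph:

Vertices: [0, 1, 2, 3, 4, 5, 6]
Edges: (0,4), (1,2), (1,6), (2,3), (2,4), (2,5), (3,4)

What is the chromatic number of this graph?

The graph has a maximum clique of size 3 (lower bound on chromatic number).
A valid 3-coloring: {0: 0, 1: 1, 2: 0, 3: 2, 4: 1, 5: 1, 6: 0}.
Chromatic number = 3.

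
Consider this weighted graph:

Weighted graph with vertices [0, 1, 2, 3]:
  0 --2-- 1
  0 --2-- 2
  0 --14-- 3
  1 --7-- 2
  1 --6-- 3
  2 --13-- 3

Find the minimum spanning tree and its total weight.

Applying Kruskal's algorithm (sort edges by weight, add if no cycle):
  Add (0,1) w=2
  Add (0,2) w=2
  Add (1,3) w=6
  Skip (1,2) w=7 (creates cycle)
  Skip (2,3) w=13 (creates cycle)
  Skip (0,3) w=14 (creates cycle)
MST weight = 10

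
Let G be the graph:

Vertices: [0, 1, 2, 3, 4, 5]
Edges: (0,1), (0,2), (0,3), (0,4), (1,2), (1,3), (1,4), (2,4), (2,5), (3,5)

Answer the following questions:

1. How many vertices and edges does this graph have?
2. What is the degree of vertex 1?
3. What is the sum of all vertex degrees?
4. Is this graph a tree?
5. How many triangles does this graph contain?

Count: 6 vertices, 10 edges.
Vertex 1 has neighbors [0, 2, 3, 4], degree = 4.
Handshaking lemma: 2 * 10 = 20.
A tree on 6 vertices has 5 edges. This graph has 10 edges (5 extra). Not a tree.
Number of triangles = 5.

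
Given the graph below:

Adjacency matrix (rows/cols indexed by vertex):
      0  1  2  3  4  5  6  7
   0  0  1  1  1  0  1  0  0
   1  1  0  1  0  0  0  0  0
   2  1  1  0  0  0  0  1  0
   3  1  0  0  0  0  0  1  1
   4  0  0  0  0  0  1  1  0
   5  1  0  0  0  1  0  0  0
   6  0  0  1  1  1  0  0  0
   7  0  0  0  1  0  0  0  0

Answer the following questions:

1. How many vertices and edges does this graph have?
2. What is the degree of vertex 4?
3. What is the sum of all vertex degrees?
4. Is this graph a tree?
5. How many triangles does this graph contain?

Count: 8 vertices, 10 edges.
Vertex 4 has neighbors [5, 6], degree = 2.
Handshaking lemma: 2 * 10 = 20.
A tree on 8 vertices has 7 edges. This graph has 10 edges (3 extra). Not a tree.
Number of triangles = 1.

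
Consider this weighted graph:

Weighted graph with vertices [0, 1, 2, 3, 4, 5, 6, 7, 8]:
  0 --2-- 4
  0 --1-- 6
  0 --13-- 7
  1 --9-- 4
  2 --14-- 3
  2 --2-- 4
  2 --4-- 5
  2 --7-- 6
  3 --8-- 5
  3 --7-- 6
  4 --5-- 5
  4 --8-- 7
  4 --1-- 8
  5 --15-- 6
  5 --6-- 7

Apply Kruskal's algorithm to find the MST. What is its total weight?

Applying Kruskal's algorithm (sort edges by weight, add if no cycle):
  Add (0,6) w=1
  Add (4,8) w=1
  Add (0,4) w=2
  Add (2,4) w=2
  Add (2,5) w=4
  Skip (4,5) w=5 (creates cycle)
  Add (5,7) w=6
  Skip (2,6) w=7 (creates cycle)
  Add (3,6) w=7
  Skip (3,5) w=8 (creates cycle)
  Skip (4,7) w=8 (creates cycle)
  Add (1,4) w=9
  Skip (0,7) w=13 (creates cycle)
  Skip (2,3) w=14 (creates cycle)
  Skip (5,6) w=15 (creates cycle)
MST weight = 32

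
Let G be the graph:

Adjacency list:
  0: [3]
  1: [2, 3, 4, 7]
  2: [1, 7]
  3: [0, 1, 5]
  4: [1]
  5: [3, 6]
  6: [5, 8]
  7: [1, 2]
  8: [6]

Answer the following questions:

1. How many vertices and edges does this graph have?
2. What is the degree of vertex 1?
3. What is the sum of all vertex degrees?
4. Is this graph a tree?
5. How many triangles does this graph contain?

Count: 9 vertices, 9 edges.
Vertex 1 has neighbors [2, 3, 4, 7], degree = 4.
Handshaking lemma: 2 * 9 = 18.
A tree on 9 vertices has 8 edges. This graph has 9 edges (1 extra). Not a tree.
Number of triangles = 1.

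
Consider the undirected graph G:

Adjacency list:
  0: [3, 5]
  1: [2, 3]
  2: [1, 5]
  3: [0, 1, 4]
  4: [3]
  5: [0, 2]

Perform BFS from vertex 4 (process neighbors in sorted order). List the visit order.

BFS from vertex 4 (neighbors processed in ascending order):
Visit order: 4, 3, 0, 1, 5, 2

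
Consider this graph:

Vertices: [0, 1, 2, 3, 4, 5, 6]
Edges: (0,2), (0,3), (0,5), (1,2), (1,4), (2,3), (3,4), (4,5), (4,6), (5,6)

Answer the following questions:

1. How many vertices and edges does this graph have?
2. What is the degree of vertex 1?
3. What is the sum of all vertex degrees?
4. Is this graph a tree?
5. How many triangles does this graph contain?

Count: 7 vertices, 10 edges.
Vertex 1 has neighbors [2, 4], degree = 2.
Handshaking lemma: 2 * 10 = 20.
A tree on 7 vertices has 6 edges. This graph has 10 edges (4 extra). Not a tree.
Number of triangles = 2.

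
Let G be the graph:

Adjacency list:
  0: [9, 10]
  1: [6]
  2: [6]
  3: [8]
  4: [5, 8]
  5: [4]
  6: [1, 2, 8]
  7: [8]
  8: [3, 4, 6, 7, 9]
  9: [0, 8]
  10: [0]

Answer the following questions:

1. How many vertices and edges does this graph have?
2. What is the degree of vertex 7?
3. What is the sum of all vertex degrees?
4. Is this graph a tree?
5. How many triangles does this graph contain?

Count: 11 vertices, 10 edges.
Vertex 7 has neighbors [8], degree = 1.
Handshaking lemma: 2 * 10 = 20.
A graph is a tree iff it is connected and has exactly n-1 edges. This graph is connected (all 11 vertices in one component) and has 11-1 = 10 edges. It is a tree.
Number of triangles = 0.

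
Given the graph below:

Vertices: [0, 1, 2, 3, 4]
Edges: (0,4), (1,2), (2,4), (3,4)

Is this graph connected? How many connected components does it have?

Checking connectivity: the graph has 1 connected component(s).
All vertices are reachable from each other. The graph IS connected.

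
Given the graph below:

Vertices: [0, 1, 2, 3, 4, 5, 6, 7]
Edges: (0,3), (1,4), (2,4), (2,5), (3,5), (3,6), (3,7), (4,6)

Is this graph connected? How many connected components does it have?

Checking connectivity: the graph has 1 connected component(s).
All vertices are reachable from each other. The graph IS connected.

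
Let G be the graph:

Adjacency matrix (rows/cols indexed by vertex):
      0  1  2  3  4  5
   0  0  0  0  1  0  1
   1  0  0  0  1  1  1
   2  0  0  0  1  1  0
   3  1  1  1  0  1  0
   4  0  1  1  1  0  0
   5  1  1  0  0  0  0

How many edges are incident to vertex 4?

Vertex 4 has neighbors [1, 2, 3], so deg(4) = 3.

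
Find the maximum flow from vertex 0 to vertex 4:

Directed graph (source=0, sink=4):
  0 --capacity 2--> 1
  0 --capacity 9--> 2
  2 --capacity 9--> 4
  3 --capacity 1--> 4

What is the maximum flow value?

Computing max flow:
  Flow on (0->2): 9/9
  Flow on (2->4): 9/9
Maximum flow = 9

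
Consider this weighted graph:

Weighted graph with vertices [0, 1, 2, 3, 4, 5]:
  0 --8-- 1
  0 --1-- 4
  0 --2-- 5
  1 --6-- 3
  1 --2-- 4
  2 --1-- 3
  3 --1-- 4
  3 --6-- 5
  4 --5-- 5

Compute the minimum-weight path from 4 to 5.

Using Dijkstra's algorithm from vertex 4:
Shortest path: 4 -> 0 -> 5
Total weight: 1 + 2 = 3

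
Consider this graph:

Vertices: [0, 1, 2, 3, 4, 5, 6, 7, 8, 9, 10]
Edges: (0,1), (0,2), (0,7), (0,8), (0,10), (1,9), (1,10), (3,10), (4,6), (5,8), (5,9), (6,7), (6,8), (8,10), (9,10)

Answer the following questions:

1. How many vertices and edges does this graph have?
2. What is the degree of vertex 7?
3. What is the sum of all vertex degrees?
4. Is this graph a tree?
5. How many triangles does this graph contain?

Count: 11 vertices, 15 edges.
Vertex 7 has neighbors [0, 6], degree = 2.
Handshaking lemma: 2 * 15 = 30.
A tree on 11 vertices has 10 edges. This graph has 15 edges (5 extra). Not a tree.
Number of triangles = 3.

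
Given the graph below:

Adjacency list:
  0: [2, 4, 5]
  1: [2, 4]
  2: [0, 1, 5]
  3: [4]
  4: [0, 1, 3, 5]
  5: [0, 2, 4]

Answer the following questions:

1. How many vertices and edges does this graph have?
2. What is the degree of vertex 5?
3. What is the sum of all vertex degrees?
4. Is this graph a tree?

Count: 6 vertices, 8 edges.
Vertex 5 has neighbors [0, 2, 4], degree = 3.
Handshaking lemma: 2 * 8 = 16.
A tree on 6 vertices has 5 edges. This graph has 8 edges (3 extra). Not a tree.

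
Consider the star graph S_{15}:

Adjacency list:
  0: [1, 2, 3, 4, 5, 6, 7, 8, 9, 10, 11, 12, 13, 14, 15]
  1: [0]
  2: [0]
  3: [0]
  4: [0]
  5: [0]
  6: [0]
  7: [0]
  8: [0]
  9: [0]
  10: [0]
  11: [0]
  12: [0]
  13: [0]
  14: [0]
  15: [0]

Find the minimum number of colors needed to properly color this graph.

S_{15} has one hub adjacent to 15 leaves; leaves are pairwise non-adjacent.
Color the hub 0 and every leaf 1.
Chromatic number = 2.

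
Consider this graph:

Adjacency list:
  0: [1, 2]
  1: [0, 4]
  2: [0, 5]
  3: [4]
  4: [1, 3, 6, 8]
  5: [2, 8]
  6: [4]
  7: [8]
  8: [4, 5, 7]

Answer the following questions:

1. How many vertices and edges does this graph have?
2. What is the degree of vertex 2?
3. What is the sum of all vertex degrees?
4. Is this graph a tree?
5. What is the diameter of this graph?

Count: 9 vertices, 9 edges.
Vertex 2 has neighbors [0, 5], degree = 2.
Handshaking lemma: 2 * 9 = 18.
A tree on 9 vertices has 8 edges. This graph has 9 edges (1 extra). Not a tree.
Diameter (longest shortest path) = 4.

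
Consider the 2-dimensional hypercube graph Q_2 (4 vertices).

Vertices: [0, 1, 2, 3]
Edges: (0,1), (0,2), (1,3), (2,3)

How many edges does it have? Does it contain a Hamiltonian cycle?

Q_2 has 4 * 2 / 2 = 4 edges.
Q_2 (d >= 2) always has a Hamiltonian cycle: a 2-bit cyclic Gray code visits every vertex exactly once and returns to the start.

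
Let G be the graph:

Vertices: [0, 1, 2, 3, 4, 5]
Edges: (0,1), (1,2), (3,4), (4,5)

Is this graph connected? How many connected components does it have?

Checking connectivity: the graph has 2 connected component(s).
Components: [[0, 1, 2], [3, 4, 5]]. The graph is NOT connected.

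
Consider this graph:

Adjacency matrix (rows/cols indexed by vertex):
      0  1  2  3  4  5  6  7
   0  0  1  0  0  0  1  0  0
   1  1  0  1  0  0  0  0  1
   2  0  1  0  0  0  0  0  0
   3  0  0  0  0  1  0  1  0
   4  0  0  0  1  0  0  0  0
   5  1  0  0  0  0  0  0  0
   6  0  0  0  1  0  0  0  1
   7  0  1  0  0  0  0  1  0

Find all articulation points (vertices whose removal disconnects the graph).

An articulation point is a vertex whose removal disconnects the graph.
Articulation points: [0, 1, 3, 6, 7]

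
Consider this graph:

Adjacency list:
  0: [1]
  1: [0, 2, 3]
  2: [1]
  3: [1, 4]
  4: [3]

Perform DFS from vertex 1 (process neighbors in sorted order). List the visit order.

DFS from vertex 1 (neighbors processed in ascending order):
Visit order: 1, 0, 2, 3, 4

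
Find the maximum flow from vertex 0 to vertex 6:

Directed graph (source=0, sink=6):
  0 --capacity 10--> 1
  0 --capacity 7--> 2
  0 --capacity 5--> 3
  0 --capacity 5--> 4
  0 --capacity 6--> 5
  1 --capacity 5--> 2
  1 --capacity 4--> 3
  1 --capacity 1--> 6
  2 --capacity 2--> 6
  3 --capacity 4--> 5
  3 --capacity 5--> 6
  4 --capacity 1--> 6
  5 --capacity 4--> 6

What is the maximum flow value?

Computing max flow:
  Flow on (0->1): 5/10
  Flow on (0->2): 2/7
  Flow on (0->3): 1/5
  Flow on (0->4): 1/5
  Flow on (0->5): 4/6
  Flow on (1->3): 4/4
  Flow on (1->6): 1/1
  Flow on (2->6): 2/2
  Flow on (3->6): 5/5
  Flow on (4->6): 1/1
  Flow on (5->6): 4/4
Maximum flow = 13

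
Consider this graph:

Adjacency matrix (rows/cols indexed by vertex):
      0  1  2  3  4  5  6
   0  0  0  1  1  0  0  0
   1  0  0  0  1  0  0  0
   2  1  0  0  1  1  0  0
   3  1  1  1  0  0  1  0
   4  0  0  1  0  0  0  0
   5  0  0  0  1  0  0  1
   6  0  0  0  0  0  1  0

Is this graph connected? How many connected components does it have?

Checking connectivity: the graph has 1 connected component(s).
All vertices are reachable from each other. The graph IS connected.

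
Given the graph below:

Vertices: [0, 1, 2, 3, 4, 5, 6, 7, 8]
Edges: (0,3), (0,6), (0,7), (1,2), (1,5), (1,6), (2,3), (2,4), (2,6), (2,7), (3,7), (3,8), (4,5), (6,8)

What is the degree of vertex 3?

Vertex 3 has neighbors [0, 2, 7, 8], so deg(3) = 4.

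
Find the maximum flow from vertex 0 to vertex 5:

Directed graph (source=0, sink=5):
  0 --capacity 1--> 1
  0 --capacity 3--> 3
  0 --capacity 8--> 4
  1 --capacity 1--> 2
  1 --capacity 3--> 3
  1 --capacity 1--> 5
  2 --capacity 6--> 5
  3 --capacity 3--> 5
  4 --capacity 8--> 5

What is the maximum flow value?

Computing max flow:
  Flow on (0->1): 1/1
  Flow on (0->3): 3/3
  Flow on (0->4): 8/8
  Flow on (1->5): 1/1
  Flow on (3->5): 3/3
  Flow on (4->5): 8/8
Maximum flow = 12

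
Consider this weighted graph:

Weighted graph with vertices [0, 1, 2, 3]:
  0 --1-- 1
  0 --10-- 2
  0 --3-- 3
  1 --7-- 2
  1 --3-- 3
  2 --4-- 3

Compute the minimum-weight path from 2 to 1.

Using Dijkstra's algorithm from vertex 2:
Shortest path: 2 -> 1
Total weight: 7 = 7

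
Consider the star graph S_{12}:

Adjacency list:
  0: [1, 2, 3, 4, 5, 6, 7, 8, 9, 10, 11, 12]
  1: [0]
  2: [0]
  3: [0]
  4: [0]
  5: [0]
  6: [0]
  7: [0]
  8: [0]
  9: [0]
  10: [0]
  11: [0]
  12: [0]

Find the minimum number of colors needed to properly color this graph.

S_{12} has one hub adjacent to 12 leaves; leaves are pairwise non-adjacent.
Color the hub 0 and every leaf 1.
Chromatic number = 2.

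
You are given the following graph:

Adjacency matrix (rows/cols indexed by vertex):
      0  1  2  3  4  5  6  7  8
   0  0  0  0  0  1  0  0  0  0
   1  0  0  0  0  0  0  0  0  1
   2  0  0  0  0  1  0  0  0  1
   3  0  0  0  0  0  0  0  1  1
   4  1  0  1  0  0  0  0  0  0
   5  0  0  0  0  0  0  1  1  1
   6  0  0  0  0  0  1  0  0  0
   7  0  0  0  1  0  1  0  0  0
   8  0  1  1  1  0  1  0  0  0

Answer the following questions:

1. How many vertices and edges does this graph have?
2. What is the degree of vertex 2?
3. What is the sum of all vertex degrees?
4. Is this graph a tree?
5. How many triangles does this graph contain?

Count: 9 vertices, 9 edges.
Vertex 2 has neighbors [4, 8], degree = 2.
Handshaking lemma: 2 * 9 = 18.
A tree on 9 vertices has 8 edges. This graph has 9 edges (1 extra). Not a tree.
Number of triangles = 0.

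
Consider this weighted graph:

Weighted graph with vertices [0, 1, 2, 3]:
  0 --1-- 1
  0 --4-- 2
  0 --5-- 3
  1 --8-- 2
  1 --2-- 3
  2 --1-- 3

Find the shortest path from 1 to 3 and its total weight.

Using Dijkstra's algorithm from vertex 1:
Shortest path: 1 -> 3
Total weight: 2 = 2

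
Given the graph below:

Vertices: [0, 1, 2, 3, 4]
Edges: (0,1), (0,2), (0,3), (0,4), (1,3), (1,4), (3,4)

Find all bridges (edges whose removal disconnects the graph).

A bridge is an edge whose removal increases the number of connected components.
Bridges found: (0,2)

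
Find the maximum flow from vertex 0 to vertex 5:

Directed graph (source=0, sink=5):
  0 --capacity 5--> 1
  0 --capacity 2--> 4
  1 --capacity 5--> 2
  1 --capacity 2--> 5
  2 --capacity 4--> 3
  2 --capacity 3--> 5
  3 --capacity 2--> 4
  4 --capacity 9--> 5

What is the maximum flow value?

Computing max flow:
  Flow on (0->1): 5/5
  Flow on (0->4): 2/2
  Flow on (1->2): 3/5
  Flow on (1->5): 2/2
  Flow on (2->5): 3/3
  Flow on (4->5): 2/9
Maximum flow = 7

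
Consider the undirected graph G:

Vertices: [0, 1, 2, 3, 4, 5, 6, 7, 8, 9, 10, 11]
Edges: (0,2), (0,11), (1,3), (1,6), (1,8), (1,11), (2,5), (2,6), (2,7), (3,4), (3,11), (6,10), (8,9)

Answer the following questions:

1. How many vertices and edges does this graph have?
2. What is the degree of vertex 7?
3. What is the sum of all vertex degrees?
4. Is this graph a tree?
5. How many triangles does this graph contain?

Count: 12 vertices, 13 edges.
Vertex 7 has neighbors [2], degree = 1.
Handshaking lemma: 2 * 13 = 26.
A tree on 12 vertices has 11 edges. This graph has 13 edges (2 extra). Not a tree.
Number of triangles = 1.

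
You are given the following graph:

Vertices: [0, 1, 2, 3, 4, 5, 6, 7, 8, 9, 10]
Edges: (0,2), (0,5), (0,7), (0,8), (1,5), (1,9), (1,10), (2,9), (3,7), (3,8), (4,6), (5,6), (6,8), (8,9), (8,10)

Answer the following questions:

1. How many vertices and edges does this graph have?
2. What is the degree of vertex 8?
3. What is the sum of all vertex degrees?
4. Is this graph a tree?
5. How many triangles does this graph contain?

Count: 11 vertices, 15 edges.
Vertex 8 has neighbors [0, 3, 6, 9, 10], degree = 5.
Handshaking lemma: 2 * 15 = 30.
A tree on 11 vertices has 10 edges. This graph has 15 edges (5 extra). Not a tree.
Number of triangles = 0.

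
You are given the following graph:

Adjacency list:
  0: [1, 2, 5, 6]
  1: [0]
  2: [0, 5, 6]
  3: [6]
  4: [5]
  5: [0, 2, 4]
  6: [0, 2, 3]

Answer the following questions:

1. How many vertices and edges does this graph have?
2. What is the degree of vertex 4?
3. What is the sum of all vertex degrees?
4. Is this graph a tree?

Count: 7 vertices, 8 edges.
Vertex 4 has neighbors [5], degree = 1.
Handshaking lemma: 2 * 8 = 16.
A tree on 7 vertices has 6 edges. This graph has 8 edges (2 extra). Not a tree.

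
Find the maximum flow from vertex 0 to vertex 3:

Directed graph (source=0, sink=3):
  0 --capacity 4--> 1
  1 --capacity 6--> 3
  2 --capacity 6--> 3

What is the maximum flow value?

Computing max flow:
  Flow on (0->1): 4/4
  Flow on (1->3): 4/6
Maximum flow = 4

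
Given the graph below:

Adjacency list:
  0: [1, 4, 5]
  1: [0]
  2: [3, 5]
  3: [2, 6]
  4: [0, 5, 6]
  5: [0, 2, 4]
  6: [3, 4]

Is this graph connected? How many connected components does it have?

Checking connectivity: the graph has 1 connected component(s).
All vertices are reachable from each other. The graph IS connected.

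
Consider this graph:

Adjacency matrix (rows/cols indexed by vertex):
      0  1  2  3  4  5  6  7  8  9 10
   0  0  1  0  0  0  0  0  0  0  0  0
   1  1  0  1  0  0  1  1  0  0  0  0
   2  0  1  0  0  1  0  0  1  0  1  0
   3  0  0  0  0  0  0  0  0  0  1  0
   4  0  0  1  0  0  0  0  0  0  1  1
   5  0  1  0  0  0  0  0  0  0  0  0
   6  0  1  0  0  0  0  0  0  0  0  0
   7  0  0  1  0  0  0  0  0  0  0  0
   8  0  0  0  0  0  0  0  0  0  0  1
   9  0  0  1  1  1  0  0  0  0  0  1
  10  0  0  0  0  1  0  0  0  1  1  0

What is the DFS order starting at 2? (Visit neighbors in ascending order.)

DFS from vertex 2 (neighbors processed in ascending order):
Visit order: 2, 1, 0, 5, 6, 4, 9, 3, 10, 8, 7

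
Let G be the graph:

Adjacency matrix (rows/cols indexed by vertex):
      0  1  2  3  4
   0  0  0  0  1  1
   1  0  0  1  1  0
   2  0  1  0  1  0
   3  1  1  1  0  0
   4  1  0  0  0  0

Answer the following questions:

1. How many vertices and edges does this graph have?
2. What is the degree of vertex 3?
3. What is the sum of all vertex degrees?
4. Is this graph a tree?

Count: 5 vertices, 5 edges.
Vertex 3 has neighbors [0, 1, 2], degree = 3.
Handshaking lemma: 2 * 5 = 10.
A tree on 5 vertices has 4 edges. This graph has 5 edges (1 extra). Not a tree.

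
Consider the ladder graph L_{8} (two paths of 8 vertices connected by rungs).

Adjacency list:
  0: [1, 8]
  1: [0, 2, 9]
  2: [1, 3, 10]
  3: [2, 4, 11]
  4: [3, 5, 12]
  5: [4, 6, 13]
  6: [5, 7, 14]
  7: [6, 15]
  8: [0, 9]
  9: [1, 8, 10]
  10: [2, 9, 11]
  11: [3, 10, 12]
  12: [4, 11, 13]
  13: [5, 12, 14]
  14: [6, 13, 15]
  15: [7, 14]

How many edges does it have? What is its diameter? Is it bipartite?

Ladder graph L_{8}: 8 rungs + 2 * (8-1) path edges = 8 + 14 = 22 edges.
Diameter = 8.
Ladder graphs are bipartite (alternating coloring along each path).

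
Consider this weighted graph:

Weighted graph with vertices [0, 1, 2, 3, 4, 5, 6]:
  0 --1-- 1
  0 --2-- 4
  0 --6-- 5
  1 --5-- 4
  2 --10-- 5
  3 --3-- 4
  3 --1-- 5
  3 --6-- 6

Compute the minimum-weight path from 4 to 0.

Using Dijkstra's algorithm from vertex 4:
Shortest path: 4 -> 0
Total weight: 2 = 2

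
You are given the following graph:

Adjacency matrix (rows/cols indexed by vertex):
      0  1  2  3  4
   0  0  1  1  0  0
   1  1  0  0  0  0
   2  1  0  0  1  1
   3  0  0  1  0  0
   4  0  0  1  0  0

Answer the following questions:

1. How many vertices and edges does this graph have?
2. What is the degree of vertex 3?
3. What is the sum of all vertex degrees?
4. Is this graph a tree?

Count: 5 vertices, 4 edges.
Vertex 3 has neighbors [2], degree = 1.
Handshaking lemma: 2 * 4 = 8.
A graph is a tree iff it is connected and has exactly n-1 edges. This graph is connected (all 5 vertices in one component) and has 5-1 = 4 edges. It is a tree.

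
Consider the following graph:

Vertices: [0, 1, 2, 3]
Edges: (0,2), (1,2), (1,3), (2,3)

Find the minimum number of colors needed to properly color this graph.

The graph has a maximum clique of size 3 (lower bound on chromatic number).
A valid 3-coloring: {0: 1, 1: 1, 2: 0, 3: 2}.
Chromatic number = 3.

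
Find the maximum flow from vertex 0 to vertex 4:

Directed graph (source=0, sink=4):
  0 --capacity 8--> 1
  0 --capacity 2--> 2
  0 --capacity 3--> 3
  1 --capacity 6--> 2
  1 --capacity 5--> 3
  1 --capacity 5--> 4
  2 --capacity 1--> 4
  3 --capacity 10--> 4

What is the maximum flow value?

Computing max flow:
  Flow on (0->1): 8/8
  Flow on (0->2): 1/2
  Flow on (0->3): 3/3
  Flow on (1->3): 3/5
  Flow on (1->4): 5/5
  Flow on (2->4): 1/1
  Flow on (3->4): 6/10
Maximum flow = 12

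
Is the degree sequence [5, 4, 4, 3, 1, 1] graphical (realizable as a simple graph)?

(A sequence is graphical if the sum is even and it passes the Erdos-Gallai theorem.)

Sum of degrees = 18. Sum is even but fails Erdos-Gallai. The sequence is NOT graphical.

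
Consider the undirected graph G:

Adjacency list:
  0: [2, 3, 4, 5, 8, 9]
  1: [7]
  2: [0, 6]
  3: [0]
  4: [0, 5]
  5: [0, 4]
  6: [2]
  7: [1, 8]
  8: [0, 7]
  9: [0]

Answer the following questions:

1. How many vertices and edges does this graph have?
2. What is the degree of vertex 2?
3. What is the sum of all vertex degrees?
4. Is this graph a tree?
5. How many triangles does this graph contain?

Count: 10 vertices, 10 edges.
Vertex 2 has neighbors [0, 6], degree = 2.
Handshaking lemma: 2 * 10 = 20.
A tree on 10 vertices has 9 edges. This graph has 10 edges (1 extra). Not a tree.
Number of triangles = 1.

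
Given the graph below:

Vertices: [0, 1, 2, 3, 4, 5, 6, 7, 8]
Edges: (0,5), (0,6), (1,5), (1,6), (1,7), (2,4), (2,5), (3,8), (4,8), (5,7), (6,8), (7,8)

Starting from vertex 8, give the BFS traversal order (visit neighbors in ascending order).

BFS from vertex 8 (neighbors processed in ascending order):
Visit order: 8, 3, 4, 6, 7, 2, 0, 1, 5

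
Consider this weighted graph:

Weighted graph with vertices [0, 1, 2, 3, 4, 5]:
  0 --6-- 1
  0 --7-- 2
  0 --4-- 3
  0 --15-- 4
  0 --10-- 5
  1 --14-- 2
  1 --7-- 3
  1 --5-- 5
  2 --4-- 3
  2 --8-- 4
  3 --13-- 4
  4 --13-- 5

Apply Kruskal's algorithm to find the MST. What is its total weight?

Applying Kruskal's algorithm (sort edges by weight, add if no cycle):
  Add (0,3) w=4
  Add (2,3) w=4
  Add (1,5) w=5
  Add (0,1) w=6
  Skip (0,2) w=7 (creates cycle)
  Skip (1,3) w=7 (creates cycle)
  Add (2,4) w=8
  Skip (0,5) w=10 (creates cycle)
  Skip (3,4) w=13 (creates cycle)
  Skip (4,5) w=13 (creates cycle)
  Skip (1,2) w=14 (creates cycle)
  Skip (0,4) w=15 (creates cycle)
MST weight = 27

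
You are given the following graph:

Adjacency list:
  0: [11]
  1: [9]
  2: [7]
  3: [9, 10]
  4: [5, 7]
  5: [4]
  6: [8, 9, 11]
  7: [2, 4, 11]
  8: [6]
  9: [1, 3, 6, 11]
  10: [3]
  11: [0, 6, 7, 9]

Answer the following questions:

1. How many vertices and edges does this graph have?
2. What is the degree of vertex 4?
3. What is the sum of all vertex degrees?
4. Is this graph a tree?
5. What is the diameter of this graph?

Count: 12 vertices, 12 edges.
Vertex 4 has neighbors [5, 7], degree = 2.
Handshaking lemma: 2 * 12 = 24.
A tree on 12 vertices has 11 edges. This graph has 12 edges (1 extra). Not a tree.
Diameter (longest shortest path) = 6.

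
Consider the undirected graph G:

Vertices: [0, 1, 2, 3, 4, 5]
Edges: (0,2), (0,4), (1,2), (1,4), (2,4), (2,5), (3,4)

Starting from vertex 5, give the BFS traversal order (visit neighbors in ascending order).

BFS from vertex 5 (neighbors processed in ascending order):
Visit order: 5, 2, 0, 1, 4, 3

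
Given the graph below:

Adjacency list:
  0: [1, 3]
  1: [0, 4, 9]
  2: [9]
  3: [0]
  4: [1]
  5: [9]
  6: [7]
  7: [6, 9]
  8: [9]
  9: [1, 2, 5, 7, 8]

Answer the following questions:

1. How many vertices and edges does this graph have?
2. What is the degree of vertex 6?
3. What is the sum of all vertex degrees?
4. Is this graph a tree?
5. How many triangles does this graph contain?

Count: 10 vertices, 9 edges.
Vertex 6 has neighbors [7], degree = 1.
Handshaking lemma: 2 * 9 = 18.
A graph is a tree iff it is connected and has exactly n-1 edges. This graph is connected (all 10 vertices in one component) and has 10-1 = 9 edges. It is a tree.
Number of triangles = 0.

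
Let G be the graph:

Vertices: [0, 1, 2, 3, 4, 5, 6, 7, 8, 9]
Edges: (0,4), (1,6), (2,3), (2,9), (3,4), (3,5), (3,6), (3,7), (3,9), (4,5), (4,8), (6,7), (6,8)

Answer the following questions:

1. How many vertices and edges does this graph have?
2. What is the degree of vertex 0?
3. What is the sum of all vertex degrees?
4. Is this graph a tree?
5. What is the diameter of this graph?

Count: 10 vertices, 13 edges.
Vertex 0 has neighbors [4], degree = 1.
Handshaking lemma: 2 * 13 = 26.
A tree on 10 vertices has 9 edges. This graph has 13 edges (4 extra). Not a tree.
Diameter (longest shortest path) = 4.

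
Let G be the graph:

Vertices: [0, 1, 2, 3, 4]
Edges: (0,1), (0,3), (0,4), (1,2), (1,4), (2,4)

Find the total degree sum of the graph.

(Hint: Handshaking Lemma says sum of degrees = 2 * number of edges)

Count edges: 6 edges.
By Handshaking Lemma: sum of degrees = 2 * 6 = 12.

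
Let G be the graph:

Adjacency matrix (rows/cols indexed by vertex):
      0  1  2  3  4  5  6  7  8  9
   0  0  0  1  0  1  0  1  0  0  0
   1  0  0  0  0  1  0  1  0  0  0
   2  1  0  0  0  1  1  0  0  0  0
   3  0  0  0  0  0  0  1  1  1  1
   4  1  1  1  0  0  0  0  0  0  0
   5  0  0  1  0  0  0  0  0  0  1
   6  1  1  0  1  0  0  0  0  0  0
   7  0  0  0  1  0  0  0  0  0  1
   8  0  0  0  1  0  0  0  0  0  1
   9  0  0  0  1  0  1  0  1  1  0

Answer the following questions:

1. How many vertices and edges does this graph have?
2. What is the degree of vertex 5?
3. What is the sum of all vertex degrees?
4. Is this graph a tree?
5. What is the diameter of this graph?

Count: 10 vertices, 14 edges.
Vertex 5 has neighbors [2, 9], degree = 2.
Handshaking lemma: 2 * 14 = 28.
A tree on 10 vertices has 9 edges. This graph has 14 edges (5 extra). Not a tree.
Diameter (longest shortest path) = 4.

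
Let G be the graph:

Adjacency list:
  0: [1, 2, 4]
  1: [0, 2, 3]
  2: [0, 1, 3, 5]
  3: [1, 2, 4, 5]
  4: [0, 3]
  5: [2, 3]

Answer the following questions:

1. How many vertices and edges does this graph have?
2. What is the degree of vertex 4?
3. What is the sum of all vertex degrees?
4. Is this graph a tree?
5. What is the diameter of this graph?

Count: 6 vertices, 9 edges.
Vertex 4 has neighbors [0, 3], degree = 2.
Handshaking lemma: 2 * 9 = 18.
A tree on 6 vertices has 5 edges. This graph has 9 edges (4 extra). Not a tree.
Diameter (longest shortest path) = 2.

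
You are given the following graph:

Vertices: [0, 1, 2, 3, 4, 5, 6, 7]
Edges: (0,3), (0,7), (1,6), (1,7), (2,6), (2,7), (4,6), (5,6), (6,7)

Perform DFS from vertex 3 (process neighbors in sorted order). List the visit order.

DFS from vertex 3 (neighbors processed in ascending order):
Visit order: 3, 0, 7, 1, 6, 2, 4, 5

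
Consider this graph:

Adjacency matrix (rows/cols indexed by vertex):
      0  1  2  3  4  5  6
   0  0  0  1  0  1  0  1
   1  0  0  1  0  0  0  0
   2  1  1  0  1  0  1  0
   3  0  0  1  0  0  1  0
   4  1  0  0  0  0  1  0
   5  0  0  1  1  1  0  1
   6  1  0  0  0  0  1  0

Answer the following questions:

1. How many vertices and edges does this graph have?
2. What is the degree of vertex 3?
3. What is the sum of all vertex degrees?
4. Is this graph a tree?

Count: 7 vertices, 9 edges.
Vertex 3 has neighbors [2, 5], degree = 2.
Handshaking lemma: 2 * 9 = 18.
A tree on 7 vertices has 6 edges. This graph has 9 edges (3 extra). Not a tree.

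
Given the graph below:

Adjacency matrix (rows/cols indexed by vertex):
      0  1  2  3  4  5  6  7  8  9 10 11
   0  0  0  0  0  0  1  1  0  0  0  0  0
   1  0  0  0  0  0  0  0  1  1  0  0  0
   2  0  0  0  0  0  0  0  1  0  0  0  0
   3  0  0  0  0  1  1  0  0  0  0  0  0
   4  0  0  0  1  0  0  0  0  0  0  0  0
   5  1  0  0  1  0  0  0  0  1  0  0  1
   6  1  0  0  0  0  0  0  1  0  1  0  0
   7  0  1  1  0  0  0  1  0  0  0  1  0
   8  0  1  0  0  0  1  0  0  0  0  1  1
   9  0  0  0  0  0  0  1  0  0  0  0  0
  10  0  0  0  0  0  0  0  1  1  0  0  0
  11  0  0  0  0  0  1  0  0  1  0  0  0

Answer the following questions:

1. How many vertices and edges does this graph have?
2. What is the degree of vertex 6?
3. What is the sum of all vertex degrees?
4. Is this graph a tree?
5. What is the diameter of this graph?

Count: 12 vertices, 14 edges.
Vertex 6 has neighbors [0, 7, 9], degree = 3.
Handshaking lemma: 2 * 14 = 28.
A tree on 12 vertices has 11 edges. This graph has 14 edges (3 extra). Not a tree.
Diameter (longest shortest path) = 6.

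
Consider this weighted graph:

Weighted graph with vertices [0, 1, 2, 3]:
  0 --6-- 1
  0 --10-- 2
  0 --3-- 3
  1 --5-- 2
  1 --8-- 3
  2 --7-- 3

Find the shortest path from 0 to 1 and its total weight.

Using Dijkstra's algorithm from vertex 0:
Shortest path: 0 -> 1
Total weight: 6 = 6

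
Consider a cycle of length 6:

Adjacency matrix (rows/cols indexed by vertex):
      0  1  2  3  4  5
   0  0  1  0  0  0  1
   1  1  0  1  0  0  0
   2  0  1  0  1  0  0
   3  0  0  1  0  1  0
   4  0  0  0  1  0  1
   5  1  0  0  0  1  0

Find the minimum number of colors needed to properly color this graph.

This is an even cycle (C_6). Even cycles are bipartite.
Chromatic number = 2.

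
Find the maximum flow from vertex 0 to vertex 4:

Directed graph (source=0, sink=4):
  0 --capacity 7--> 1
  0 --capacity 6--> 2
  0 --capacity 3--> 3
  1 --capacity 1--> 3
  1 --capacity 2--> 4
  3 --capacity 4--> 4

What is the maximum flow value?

Computing max flow:
  Flow on (0->1): 3/7
  Flow on (0->3): 3/3
  Flow on (1->3): 1/1
  Flow on (1->4): 2/2
  Flow on (3->4): 4/4
Maximum flow = 6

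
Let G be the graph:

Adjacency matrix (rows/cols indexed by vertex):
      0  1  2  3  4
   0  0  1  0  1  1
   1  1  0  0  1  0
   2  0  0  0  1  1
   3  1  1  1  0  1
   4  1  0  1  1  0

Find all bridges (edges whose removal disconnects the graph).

No bridges found. The graph is 2-edge-connected (no single edge removal disconnects it).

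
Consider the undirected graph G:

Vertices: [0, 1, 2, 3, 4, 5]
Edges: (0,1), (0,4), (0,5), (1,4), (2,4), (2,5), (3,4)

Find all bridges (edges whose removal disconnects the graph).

A bridge is an edge whose removal increases the number of connected components.
Bridges found: (3,4)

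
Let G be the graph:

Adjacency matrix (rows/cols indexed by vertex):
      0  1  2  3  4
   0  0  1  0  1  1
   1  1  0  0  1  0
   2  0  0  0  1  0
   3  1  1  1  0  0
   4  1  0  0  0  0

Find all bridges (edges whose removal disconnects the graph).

A bridge is an edge whose removal increases the number of connected components.
Bridges found: (0,4), (2,3)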